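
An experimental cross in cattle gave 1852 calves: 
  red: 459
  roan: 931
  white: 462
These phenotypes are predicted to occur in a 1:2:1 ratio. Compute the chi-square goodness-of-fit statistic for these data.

0.064

Expected counts for N = 1852 under a 1:2:1 ratio (total parts = 4):
  red: 1852 × 1/4 = 463
  roan: 1852 × 2/4 = 926
  white: 1852 × 1/4 = 463
χ² = Σ (O − E)² / E
  red: (459 − 463)² / 463 = 0.0346
  roan: (931 − 926)² / 926 = 0.0270
  white: (462 − 463)² / 463 = 0.0022
χ² = 0.0346 + 0.0270 + 0.0022 = 0.0638 ≈ 0.064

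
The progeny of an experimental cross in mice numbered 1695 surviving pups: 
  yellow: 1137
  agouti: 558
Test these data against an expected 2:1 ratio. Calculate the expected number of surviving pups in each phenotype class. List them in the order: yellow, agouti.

1130, 565

Expected counts for N = 1695 under a 2:1 ratio (total parts = 3):
  yellow: 1695 × 2/3 = 1130
  agouti: 1695 × 1/3 = 565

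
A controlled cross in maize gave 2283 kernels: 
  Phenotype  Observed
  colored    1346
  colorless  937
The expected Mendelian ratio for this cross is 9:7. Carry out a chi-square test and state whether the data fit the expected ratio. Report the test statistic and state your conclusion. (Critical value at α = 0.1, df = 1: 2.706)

Under the 9:7 hypothesis (Σ ratio = 16, N = 2283):
  colored: 2283 × 9/16 = 1284.1875
  colorless: 2283 × 7/16 = 998.8125
χ² = Σ (O − E)² / E
  colored: (1346 − 1284.1875)² / 1284.1875 = 2.9753
  colorless: (937 − 998.8125)² / 998.8125 = 3.8253
χ² = 2.9753 + 3.8253 = 6.8006 ≈ 6.801
Degrees of freedom = 2 − 1 = 1; critical value at α = 0.1 is 2.706.
Since 6.801 > 2.706, we reject the null hypothesis — the data do not fit the 9:7 ratio.

6.801; not consistent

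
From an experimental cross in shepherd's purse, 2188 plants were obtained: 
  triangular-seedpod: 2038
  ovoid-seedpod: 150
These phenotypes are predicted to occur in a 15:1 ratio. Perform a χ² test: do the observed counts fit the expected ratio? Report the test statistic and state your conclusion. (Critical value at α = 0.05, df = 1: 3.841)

1.369; consistent

Total ratio parts = 16. Expected numbers out of 2188:
  triangular-seedpod: 2188 × 15/16 = 2051.25
  ovoid-seedpod: 2188 × 1/16 = 136.75
χ² = Σ (O − E)² / E
  triangular-seedpod: (2038 − 2051.25)² / 2051.25 = 0.0856
  ovoid-seedpod: (150 − 136.75)² / 136.75 = 1.2838
χ² = 0.0856 + 1.2838 = 1.3694 ≈ 1.369
Degrees of freedom = 2 − 1 = 1; critical value at α = 0.05 is 3.841.
Since 1.369 < 3.841, we fail to reject the null hypothesis — the data are consistent with the 15:1 ratio.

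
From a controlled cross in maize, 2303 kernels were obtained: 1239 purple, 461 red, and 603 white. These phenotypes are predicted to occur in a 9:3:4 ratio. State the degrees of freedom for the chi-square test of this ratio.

2

A goodness-of-fit test with 3 phenotype classes has df = 3 − 1 = 2.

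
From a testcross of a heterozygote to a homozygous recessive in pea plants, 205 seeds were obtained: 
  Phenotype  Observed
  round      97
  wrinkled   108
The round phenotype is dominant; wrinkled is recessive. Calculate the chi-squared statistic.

A testcross of a heterozygote (Aa × aa) gives a 1:1 phenotypic ratio.
Under the 1:1 hypothesis (Σ ratio = 2, N = 205):
  round: 205 × 1/2 = 102.5
  wrinkled: 205 × 1/2 = 102.5
χ² = Σ (O − E)² / E
  round: (97 − 102.5)² / 102.5 = 0.2951
  wrinkled: (108 − 102.5)² / 102.5 = 0.2951
χ² = 0.2951 + 0.2951 = 0.5902 ≈ 0.590

0.590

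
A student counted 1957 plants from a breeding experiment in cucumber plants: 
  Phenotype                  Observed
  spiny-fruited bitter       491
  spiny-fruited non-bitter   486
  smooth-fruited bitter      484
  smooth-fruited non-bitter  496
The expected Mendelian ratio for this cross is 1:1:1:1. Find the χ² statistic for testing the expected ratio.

0.177

Expected counts for N = 1957 under a 1:1:1:1 ratio (total parts = 4):
  spiny-fruited bitter: 1957 × 1/4 = 489.25
  spiny-fruited non-bitter: 1957 × 1/4 = 489.25
  smooth-fruited bitter: 1957 × 1/4 = 489.25
  smooth-fruited non-bitter: 1957 × 1/4 = 489.25
χ² = Σ (O − E)² / E
  spiny-fruited bitter: (491 − 489.25)² / 489.25 = 0.0063
  spiny-fruited non-bitter: (486 − 489.25)² / 489.25 = 0.0216
  smooth-fruited bitter: (484 − 489.25)² / 489.25 = 0.0563
  smooth-fruited non-bitter: (496 − 489.25)² / 489.25 = 0.0931
χ² = 0.0063 + 0.0216 + 0.0563 + 0.0931 = 0.1773 ≈ 0.177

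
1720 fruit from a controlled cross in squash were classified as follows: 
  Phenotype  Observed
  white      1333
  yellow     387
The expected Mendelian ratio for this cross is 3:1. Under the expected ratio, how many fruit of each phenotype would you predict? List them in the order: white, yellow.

1290, 430

Total ratio parts = 4. Expected numbers out of 1720:
  white: 1720 × 3/4 = 1290
  yellow: 1720 × 1/4 = 430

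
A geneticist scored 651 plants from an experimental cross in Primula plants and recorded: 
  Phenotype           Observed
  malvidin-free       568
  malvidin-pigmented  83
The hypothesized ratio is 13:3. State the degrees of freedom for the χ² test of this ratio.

1

A goodness-of-fit test with 2 phenotype classes has df = 2 − 1 = 1.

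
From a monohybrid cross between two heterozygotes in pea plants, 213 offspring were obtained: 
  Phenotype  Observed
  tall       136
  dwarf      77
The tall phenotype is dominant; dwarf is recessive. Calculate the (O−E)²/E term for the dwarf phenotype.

10.593

For a monohybrid cross between heterozygotes with complete dominance, the expected phenotypic ratio is 3:1.
Total ratio parts = 4. Expected numbers out of 213:
  tall: 213 × 3/4 = 159.75
  dwarf: 213 × 1/4 = 53.25
Contribution of dwarf: (77 − 53.25)² / 53.25 = 10.5927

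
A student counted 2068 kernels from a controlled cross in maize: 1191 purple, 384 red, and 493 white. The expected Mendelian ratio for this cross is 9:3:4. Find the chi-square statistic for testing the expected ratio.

1.812

Under the 9:3:4 hypothesis (Σ ratio = 16, N = 2068):
  purple: 2068 × 9/16 = 1163.25
  red: 2068 × 3/16 = 387.75
  white: 2068 × 4/16 = 517
χ² = Σ (O − E)² / E
  purple: (1191 − 1163.25)² / 1163.25 = 0.6620
  red: (384 − 387.75)² / 387.75 = 0.0363
  white: (493 − 517)² / 517 = 1.1141
χ² = 0.6620 + 0.0363 + 1.1141 = 1.8124 ≈ 1.812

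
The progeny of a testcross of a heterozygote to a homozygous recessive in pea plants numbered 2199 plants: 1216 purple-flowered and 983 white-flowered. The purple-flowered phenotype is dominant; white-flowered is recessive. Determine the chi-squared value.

24.688

A testcross of a heterozygote (Aa × aa) gives a 1:1 phenotypic ratio.
The 1:1 ratio has 2 parts, so with N = 2199 the expected counts are:
  purple-flowered: 2199 × 1/2 = 1099.5
  white-flowered: 2199 × 1/2 = 1099.5
χ² = Σ (O − E)² / E
  purple-flowered: (1216 − 1099.5)² / 1099.5 = 12.3440
  white-flowered: (983 − 1099.5)² / 1099.5 = 12.3440
χ² = 12.3440 + 12.3440 = 24.688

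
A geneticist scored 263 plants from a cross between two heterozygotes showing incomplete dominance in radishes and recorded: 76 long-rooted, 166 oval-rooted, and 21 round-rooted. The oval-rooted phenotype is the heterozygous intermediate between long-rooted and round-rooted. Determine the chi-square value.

41.106

With incomplete dominance, a heterozygote × heterozygote cross gives a 1:2:1 phenotypic ratio.
The 1:2:1 ratio has 4 parts, so with N = 263 the expected counts are:
  long-rooted: 263 × 1/4 = 65.75
  oval-rooted: 263 × 2/4 = 131.5
  round-rooted: 263 × 1/4 = 65.75
χ² = Σ (O − E)² / E
  long-rooted: (76 − 65.75)² / 65.75 = 1.5979
  oval-rooted: (166 − 131.5)² / 131.5 = 9.0513
  round-rooted: (21 − 65.75)² / 65.75 = 30.4572
χ² = 1.5979 + 9.0513 + 30.4572 = 41.1064 ≈ 41.106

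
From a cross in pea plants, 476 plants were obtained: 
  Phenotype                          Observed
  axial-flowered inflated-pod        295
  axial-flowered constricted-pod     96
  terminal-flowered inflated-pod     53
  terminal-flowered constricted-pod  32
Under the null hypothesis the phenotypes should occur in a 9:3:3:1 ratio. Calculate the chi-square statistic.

18.177

Under the 9:3:3:1 hypothesis (Σ ratio = 16, N = 476):
  axial-flowered inflated-pod: 476 × 9/16 = 267.75
  axial-flowered constricted-pod: 476 × 3/16 = 89.25
  terminal-flowered inflated-pod: 476 × 3/16 = 89.25
  terminal-flowered constricted-pod: 476 × 1/16 = 29.75
χ² = Σ (O − E)² / E
  axial-flowered inflated-pod: (295 − 267.75)² / 267.75 = 2.7733
  axial-flowered constricted-pod: (96 − 89.25)² / 89.25 = 0.5105
  terminal-flowered inflated-pod: (53 − 89.25)² / 89.25 = 14.7234
  terminal-flowered constricted-pod: (32 − 29.75)² / 29.75 = 0.1702
χ² = 2.7733 + 0.5105 + 14.7234 + 0.1702 = 18.1774 ≈ 18.177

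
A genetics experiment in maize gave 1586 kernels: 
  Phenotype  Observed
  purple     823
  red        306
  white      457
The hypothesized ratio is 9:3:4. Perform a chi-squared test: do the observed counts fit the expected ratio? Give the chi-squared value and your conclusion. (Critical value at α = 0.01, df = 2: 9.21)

The 9:3:4 ratio has 16 parts, so with N = 1586 the expected counts are:
  purple: 1586 × 9/16 = 892.125
  red: 1586 × 3/16 = 297.375
  white: 1586 × 4/16 = 396.5
χ² = Σ (O − E)² / E
  purple: (823 − 892.125)² / 892.125 = 5.3560
  red: (306 − 297.375)² / 297.375 = 0.2502
  white: (457 − 396.5)² / 396.5 = 9.2314
χ² = 5.3560 + 0.2502 + 9.2314 = 14.8376 ≈ 14.838
Degrees of freedom = 3 − 1 = 2; critical value at α = 0.01 is 9.21.
Since 14.838 > 9.21, we reject the null hypothesis — the data do not fit the 9:3:4 ratio.

14.838; not consistent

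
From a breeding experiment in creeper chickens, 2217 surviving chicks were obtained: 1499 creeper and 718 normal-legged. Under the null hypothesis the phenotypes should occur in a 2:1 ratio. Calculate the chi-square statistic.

0.895

The 2:1 ratio has 3 parts, so with N = 2217 the expected counts are:
  creeper: 2217 × 2/3 = 1478
  normal-legged: 2217 × 1/3 = 739
χ² = Σ (O − E)² / E
  creeper: (1499 − 1478)² / 1478 = 0.2984
  normal-legged: (718 − 739)² / 739 = 0.5968
χ² = 0.2984 + 0.5968 = 0.8952 ≈ 0.895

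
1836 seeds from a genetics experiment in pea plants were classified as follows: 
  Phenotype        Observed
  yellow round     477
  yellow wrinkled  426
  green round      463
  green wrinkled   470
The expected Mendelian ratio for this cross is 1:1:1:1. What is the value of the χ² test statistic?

The 1:1:1:1 ratio has 4 parts, so with N = 1836 the expected counts are:
  yellow round: 1836 × 1/4 = 459
  yellow wrinkled: 1836 × 1/4 = 459
  green round: 1836 × 1/4 = 459
  green wrinkled: 1836 × 1/4 = 459
χ² = Σ (O − E)² / E
  yellow round: (477 − 459)² / 459 = 0.7059
  yellow wrinkled: (426 − 459)² / 459 = 2.3725
  green round: (463 − 459)² / 459 = 0.0349
  green wrinkled: (470 − 459)² / 459 = 0.2636
χ² = 0.7059 + 2.3725 + 0.0349 + 0.2636 = 3.3769 ≈ 3.377

3.377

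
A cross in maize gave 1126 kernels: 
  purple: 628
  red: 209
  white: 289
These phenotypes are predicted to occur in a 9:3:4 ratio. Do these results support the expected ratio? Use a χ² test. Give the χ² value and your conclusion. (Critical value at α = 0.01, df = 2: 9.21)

Expected counts for N = 1126 under a 9:3:4 ratio (total parts = 16):
  purple: 1126 × 9/16 = 633.375
  red: 1126 × 3/16 = 211.125
  white: 1126 × 4/16 = 281.5
χ² = Σ (O − E)² / E
  purple: (628 − 633.375)² / 633.375 = 0.0456
  red: (209 − 211.125)² / 211.125 = 0.0214
  white: (289 − 281.5)² / 281.5 = 0.1998
χ² = 0.0456 + 0.0214 + 0.1998 = 0.2668 ≈ 0.267
Degrees of freedom = 3 − 1 = 2; critical value at α = 0.01 is 9.21.
Since 0.267 < 9.21, we fail to reject the null hypothesis — the data are consistent with the 9:3:4 ratio.

0.267; consistent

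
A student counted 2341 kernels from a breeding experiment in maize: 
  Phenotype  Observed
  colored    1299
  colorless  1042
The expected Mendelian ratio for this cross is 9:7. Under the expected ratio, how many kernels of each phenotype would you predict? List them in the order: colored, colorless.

1316.8125, 1024.1875

Under the 9:7 hypothesis (Σ ratio = 16, N = 2341):
  colored: 2341 × 9/16 = 1316.8125
  colorless: 2341 × 7/16 = 1024.1875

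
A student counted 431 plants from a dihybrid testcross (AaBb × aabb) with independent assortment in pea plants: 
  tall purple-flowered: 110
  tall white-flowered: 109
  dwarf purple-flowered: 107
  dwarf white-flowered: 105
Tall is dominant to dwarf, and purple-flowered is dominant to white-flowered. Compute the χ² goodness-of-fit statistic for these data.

A dihybrid testcross with independent assortment gives a 1:1:1:1 ratio.
Total ratio parts = 4. Expected numbers out of 431:
  tall purple-flowered: 431 × 1/4 = 107.75
  tall white-flowered: 431 × 1/4 = 107.75
  dwarf purple-flowered: 431 × 1/4 = 107.75
  dwarf white-flowered: 431 × 1/4 = 107.75
χ² = Σ (O − E)² / E
  tall purple-flowered: (110 − 107.75)² / 107.75 = 0.0470
  tall white-flowered: (109 − 107.75)² / 107.75 = 0.0145
  dwarf purple-flowered: (107 − 107.75)² / 107.75 = 0.0052
  dwarf white-flowered: (105 − 107.75)² / 107.75 = 0.0702
χ² = 0.0470 + 0.0145 + 0.0052 + 0.0702 = 0.1369 ≈ 0.137

0.137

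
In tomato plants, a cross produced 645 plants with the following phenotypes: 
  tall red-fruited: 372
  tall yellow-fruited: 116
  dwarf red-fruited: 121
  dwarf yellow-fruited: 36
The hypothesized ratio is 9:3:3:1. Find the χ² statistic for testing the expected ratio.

0.896

Under the 9:3:3:1 hypothesis (Σ ratio = 16, N = 645):
  tall red-fruited: 645 × 9/16 = 362.8125
  tall yellow-fruited: 645 × 3/16 = 120.9375
  dwarf red-fruited: 645 × 3/16 = 120.9375
  dwarf yellow-fruited: 645 × 1/16 = 40.3125
χ² = Σ (O − E)² / E
  tall red-fruited: (372 − 362.8125)² / 362.8125 = 0.2327
  tall yellow-fruited: (116 − 120.9375)² / 120.9375 = 0.2016
  dwarf red-fruited: (121 − 120.9375)² / 120.9375 = 0.0000
  dwarf yellow-fruited: (36 − 40.3125)² / 40.3125 = 0.4613
χ² = 0.2327 + 0.2016 + 0.0000 + 0.4613 = 0.8956 ≈ 0.896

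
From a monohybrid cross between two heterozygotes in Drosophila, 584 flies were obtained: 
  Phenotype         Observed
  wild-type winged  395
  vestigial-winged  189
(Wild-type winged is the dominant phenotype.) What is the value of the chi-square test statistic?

For a monohybrid cross between heterozygotes with complete dominance, the expected phenotypic ratio is 3:1.
Expected counts for N = 584 under a 3:1 ratio (total parts = 4):
  wild-type winged: 584 × 3/4 = 438
  vestigial-winged: 584 × 1/4 = 146
χ² = Σ (O − E)² / E
  wild-type winged: (395 − 438)² / 438 = 4.2215
  vestigial-winged: (189 − 146)² / 146 = 12.6644
χ² = 4.2215 + 12.6644 = 16.8859 ≈ 16.886

16.886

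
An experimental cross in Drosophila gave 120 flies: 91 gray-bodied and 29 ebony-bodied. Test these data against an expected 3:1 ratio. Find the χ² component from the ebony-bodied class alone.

0.033

The 3:1 ratio has 4 parts, so with N = 120 the expected counts are:
  gray-bodied: 120 × 3/4 = 90
  ebony-bodied: 120 × 1/4 = 30
Contribution of ebony-bodied: (29 − 30)² / 30 = 0.0333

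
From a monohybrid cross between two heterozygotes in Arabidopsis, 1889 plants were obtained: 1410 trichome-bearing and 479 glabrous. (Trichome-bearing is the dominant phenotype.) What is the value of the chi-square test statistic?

For a monohybrid cross between heterozygotes with complete dominance, the expected phenotypic ratio is 3:1.
Expected counts for N = 1889 under a 3:1 ratio (total parts = 4):
  trichome-bearing: 1889 × 3/4 = 1416.75
  glabrous: 1889 × 1/4 = 472.25
χ² = Σ (O − E)² / E
  trichome-bearing: (1410 − 1416.75)² / 1416.75 = 0.0322
  glabrous: (479 − 472.25)² / 472.25 = 0.0965
χ² = 0.0322 + 0.0965 = 0.1287 ≈ 0.129

0.129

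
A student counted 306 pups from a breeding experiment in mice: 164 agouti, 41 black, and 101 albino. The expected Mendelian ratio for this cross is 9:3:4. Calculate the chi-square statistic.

12.903

The 9:3:4 ratio has 16 parts, so with N = 306 the expected counts are:
  agouti: 306 × 9/16 = 172.125
  black: 306 × 3/16 = 57.375
  albino: 306 × 4/16 = 76.5
χ² = Σ (O − E)² / E
  agouti: (164 − 172.125)² / 172.125 = 0.3835
  black: (41 − 57.375)² / 57.375 = 4.6735
  albino: (101 − 76.5)² / 76.5 = 7.8464
χ² = 0.3835 + 4.6735 + 7.8464 = 12.9034 ≈ 12.903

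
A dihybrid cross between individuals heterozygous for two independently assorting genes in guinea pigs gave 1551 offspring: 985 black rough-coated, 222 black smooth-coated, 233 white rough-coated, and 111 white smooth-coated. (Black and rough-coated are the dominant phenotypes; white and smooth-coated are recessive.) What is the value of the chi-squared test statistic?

A dihybrid F₂ with independent assortment and complete dominance at both loci gives a 9:3:3:1 phenotypic ratio.
Total ratio parts = 16. Expected numbers out of 1551:
  black rough-coated: 1551 × 9/16 = 872.4375
  black smooth-coated: 1551 × 3/16 = 290.8125
  white rough-coated: 1551 × 3/16 = 290.8125
  white smooth-coated: 1551 × 1/16 = 96.9375
χ² = Σ (O − E)² / E
  black rough-coated: (985 − 872.4375)² / 872.4375 = 14.5229
  black smooth-coated: (222 − 290.8125)² / 290.8125 = 16.2825
  white rough-coated: (233 − 290.8125)² / 290.8125 = 11.4929
  white smooth-coated: (111 − 96.9375)² / 96.9375 = 2.0400
χ² = 14.5229 + 16.2825 + 11.4929 + 2.0400 = 44.3383 ≈ 44.338

44.338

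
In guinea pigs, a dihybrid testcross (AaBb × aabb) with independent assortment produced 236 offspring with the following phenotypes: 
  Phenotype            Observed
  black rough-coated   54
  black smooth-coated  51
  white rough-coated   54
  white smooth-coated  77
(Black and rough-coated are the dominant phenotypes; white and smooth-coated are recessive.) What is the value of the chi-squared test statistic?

A dihybrid testcross with independent assortment gives a 1:1:1:1 ratio.
The 1:1:1:1 ratio has 4 parts, so with N = 236 the expected counts are:
  black rough-coated: 236 × 1/4 = 59
  black smooth-coated: 236 × 1/4 = 59
  white rough-coated: 236 × 1/4 = 59
  white smooth-coated: 236 × 1/4 = 59
χ² = Σ (O − E)² / E
  black rough-coated: (54 − 59)² / 59 = 0.4237
  black smooth-coated: (51 − 59)² / 59 = 1.0847
  white rough-coated: (54 − 59)² / 59 = 0.4237
  white smooth-coated: (77 − 59)² / 59 = 5.4915
χ² = 0.4237 + 1.0847 + 0.4237 + 5.4915 = 7.4236 ≈ 7.424

7.424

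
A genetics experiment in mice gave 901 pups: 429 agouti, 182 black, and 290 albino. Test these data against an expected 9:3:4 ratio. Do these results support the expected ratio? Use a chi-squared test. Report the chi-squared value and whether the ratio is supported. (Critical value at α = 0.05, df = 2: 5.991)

31.570; not consistent

Under the 9:3:4 hypothesis (Σ ratio = 16, N = 901):
  agouti: 901 × 9/16 = 506.8125
  black: 901 × 3/16 = 168.9375
  albino: 901 × 4/16 = 225.25
χ² = Σ (O − E)² / E
  agouti: (429 − 506.8125)² / 506.8125 = 11.9468
  black: (182 − 168.9375)² / 168.9375 = 1.0100
  albino: (290 − 225.25)² / 225.25 = 18.6129
χ² = 11.9468 + 1.0100 + 18.6129 = 31.5697 ≈ 31.570
Degrees of freedom = 3 − 1 = 2; critical value at α = 0.05 is 5.991.
Since 31.570 > 5.991, we reject the null hypothesis — the data do not fit the 9:3:4 ratio.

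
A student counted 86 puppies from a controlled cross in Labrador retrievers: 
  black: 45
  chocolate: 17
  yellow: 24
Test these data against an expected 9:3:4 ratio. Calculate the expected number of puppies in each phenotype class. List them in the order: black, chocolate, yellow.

Under the 9:3:4 hypothesis (Σ ratio = 16, N = 86):
  black: 86 × 9/16 = 48.375
  chocolate: 86 × 3/16 = 16.125
  yellow: 86 × 4/16 = 21.5

48.375, 16.125, 21.5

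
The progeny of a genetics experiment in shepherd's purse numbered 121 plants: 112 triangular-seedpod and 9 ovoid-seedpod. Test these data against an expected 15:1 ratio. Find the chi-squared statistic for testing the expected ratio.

Total ratio parts = 16. Expected numbers out of 121:
  triangular-seedpod: 121 × 15/16 = 113.4375
  ovoid-seedpod: 121 × 1/16 = 7.5625
χ² = Σ (O − E)² / E
  triangular-seedpod: (112 − 113.4375)² / 113.4375 = 0.0182
  ovoid-seedpod: (9 − 7.5625)² / 7.5625 = 0.2732
χ² = 0.0182 + 0.2732 = 0.2914 ≈ 0.291

0.291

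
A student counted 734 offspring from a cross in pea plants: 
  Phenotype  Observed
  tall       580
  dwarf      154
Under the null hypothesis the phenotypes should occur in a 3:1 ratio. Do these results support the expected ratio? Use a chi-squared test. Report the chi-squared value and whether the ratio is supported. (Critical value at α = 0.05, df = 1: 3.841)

The 3:1 ratio has 4 parts, so with N = 734 the expected counts are:
  tall: 734 × 3/4 = 550.5
  dwarf: 734 × 1/4 = 183.5
χ² = Σ (O − E)² / E
  tall: (580 − 550.5)² / 550.5 = 1.5808
  dwarf: (154 − 183.5)² / 183.5 = 4.7425
χ² = 1.5808 + 4.7425 = 6.3233 ≈ 6.323
Degrees of freedom = 2 − 1 = 1; critical value at α = 0.05 is 3.841.
Since 6.323 > 3.841, we reject the null hypothesis — the data do not fit the 3:1 ratio.

6.323; not consistent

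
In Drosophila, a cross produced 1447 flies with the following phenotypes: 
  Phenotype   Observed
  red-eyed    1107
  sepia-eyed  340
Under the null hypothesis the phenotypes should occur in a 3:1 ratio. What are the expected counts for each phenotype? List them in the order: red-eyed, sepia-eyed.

Total ratio parts = 4. Expected numbers out of 1447:
  red-eyed: 1447 × 3/4 = 1085.25
  sepia-eyed: 1447 × 1/4 = 361.75

1085.25, 361.75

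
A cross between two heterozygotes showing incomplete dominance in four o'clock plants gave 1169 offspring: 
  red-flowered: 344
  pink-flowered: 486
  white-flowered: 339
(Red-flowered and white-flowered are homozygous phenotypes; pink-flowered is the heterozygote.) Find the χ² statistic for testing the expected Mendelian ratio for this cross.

With incomplete dominance, a heterozygote × heterozygote cross gives a 1:2:1 phenotypic ratio.
Total ratio parts = 4. Expected numbers out of 1169:
  red-flowered: 1169 × 1/4 = 292.25
  pink-flowered: 1169 × 2/4 = 584.5
  white-flowered: 1169 × 1/4 = 292.25
χ² = Σ (O − E)² / E
  red-flowered: (344 − 292.25)² / 292.25 = 9.1636
  pink-flowered: (486 − 584.5)² / 584.5 = 16.5992
  white-flowered: (339 − 292.25)² / 292.25 = 7.4784
χ² = 9.1636 + 16.5992 + 7.4784 = 33.2412 ≈ 33.241

33.241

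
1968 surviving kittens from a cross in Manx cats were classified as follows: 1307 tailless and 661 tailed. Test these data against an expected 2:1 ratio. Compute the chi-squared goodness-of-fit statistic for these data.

Total ratio parts = 3. Expected numbers out of 1968:
  tailless: 1968 × 2/3 = 1312
  tailed: 1968 × 1/3 = 656
χ² = Σ (O − E)² / E
  tailless: (1307 − 1312)² / 1312 = 0.0191
  tailed: (661 − 656)² / 656 = 0.0381
χ² = 0.0191 + 0.0381 = 0.0572 ≈ 0.057

0.057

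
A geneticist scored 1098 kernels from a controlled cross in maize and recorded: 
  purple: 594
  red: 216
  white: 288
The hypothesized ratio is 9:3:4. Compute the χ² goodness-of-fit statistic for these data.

Under the 9:3:4 hypothesis (Σ ratio = 16, N = 1098):
  purple: 1098 × 9/16 = 617.625
  red: 1098 × 3/16 = 205.875
  white: 1098 × 4/16 = 274.5
χ² = Σ (O − E)² / E
  purple: (594 − 617.625)² / 617.625 = 0.9037
  red: (216 − 205.875)² / 205.875 = 0.4980
  white: (288 − 274.5)² / 274.5 = 0.6639
χ² = 0.9037 + 0.4980 + 0.6639 = 2.0656 ≈ 2.066

2.066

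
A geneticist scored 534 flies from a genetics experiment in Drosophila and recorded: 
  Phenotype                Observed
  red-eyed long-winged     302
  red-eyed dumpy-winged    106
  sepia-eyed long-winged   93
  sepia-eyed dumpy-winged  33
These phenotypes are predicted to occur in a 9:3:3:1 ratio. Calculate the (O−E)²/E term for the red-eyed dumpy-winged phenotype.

Under the 9:3:3:1 hypothesis (Σ ratio = 16, N = 534):
  red-eyed long-winged: 534 × 9/16 = 300.375
  red-eyed dumpy-winged: 534 × 3/16 = 100.125
  sepia-eyed long-winged: 534 × 3/16 = 100.125
  sepia-eyed dumpy-winged: 534 × 1/16 = 33.375
Contribution of red-eyed dumpy-winged: (106 − 100.125)² / 100.125 = 0.3447

0.345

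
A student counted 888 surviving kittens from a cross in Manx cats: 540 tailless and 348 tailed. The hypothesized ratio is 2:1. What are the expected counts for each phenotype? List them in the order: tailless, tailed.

592, 296

Total ratio parts = 3. Expected numbers out of 888:
  tailless: 888 × 2/3 = 592
  tailed: 888 × 1/3 = 296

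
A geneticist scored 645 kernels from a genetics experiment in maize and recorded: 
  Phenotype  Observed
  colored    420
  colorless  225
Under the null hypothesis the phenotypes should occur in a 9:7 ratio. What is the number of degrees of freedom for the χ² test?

1

A goodness-of-fit test with 2 phenotype classes has df = 2 − 1 = 1.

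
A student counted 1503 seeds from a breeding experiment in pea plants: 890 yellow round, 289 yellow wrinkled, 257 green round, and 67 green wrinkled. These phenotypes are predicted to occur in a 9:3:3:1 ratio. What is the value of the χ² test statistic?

Total ratio parts = 16. Expected numbers out of 1503:
  yellow round: 1503 × 9/16 = 845.4375
  yellow wrinkled: 1503 × 3/16 = 281.8125
  green round: 1503 × 3/16 = 281.8125
  green wrinkled: 1503 × 1/16 = 93.9375
χ² = Σ (O − E)² / E
  yellow round: (890 − 845.4375)² / 845.4375 = 2.3489
  yellow wrinkled: (289 − 281.8125)² / 281.8125 = 0.1833
  green round: (257 − 281.8125)² / 281.8125 = 2.1846
  green wrinkled: (67 − 93.9375)² / 93.9375 = 7.7246
χ² = 2.3489 + 0.1833 + 2.1846 + 7.7246 = 12.4414 ≈ 12.441

12.441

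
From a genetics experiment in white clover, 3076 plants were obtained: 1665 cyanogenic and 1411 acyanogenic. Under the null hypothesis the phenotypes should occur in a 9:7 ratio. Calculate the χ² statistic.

Under the 9:7 hypothesis (Σ ratio = 16, N = 3076):
  cyanogenic: 3076 × 9/16 = 1730.25
  acyanogenic: 3076 × 7/16 = 1345.75
χ² = Σ (O − E)² / E
  cyanogenic: (1665 − 1730.25)² / 1730.25 = 2.4607
  acyanogenic: (1411 − 1345.75)² / 1345.75 = 3.1637
χ² = 2.4607 + 3.1637 = 5.6244 ≈ 5.624

5.624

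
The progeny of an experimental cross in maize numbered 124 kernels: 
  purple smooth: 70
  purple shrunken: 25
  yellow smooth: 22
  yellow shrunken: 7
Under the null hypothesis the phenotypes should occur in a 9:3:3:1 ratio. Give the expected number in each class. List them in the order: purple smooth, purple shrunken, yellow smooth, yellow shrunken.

Under the 9:3:3:1 hypothesis (Σ ratio = 16, N = 124):
  purple smooth: 124 × 9/16 = 69.75
  purple shrunken: 124 × 3/16 = 23.25
  yellow smooth: 124 × 3/16 = 23.25
  yellow shrunken: 124 × 1/16 = 7.75

69.75, 23.25, 23.25, 7.75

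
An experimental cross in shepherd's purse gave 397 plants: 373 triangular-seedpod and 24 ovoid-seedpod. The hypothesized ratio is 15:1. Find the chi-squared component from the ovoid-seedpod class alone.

0.027

Under the 15:1 hypothesis (Σ ratio = 16, N = 397):
  triangular-seedpod: 397 × 15/16 = 372.1875
  ovoid-seedpod: 397 × 1/16 = 24.8125
Contribution of ovoid-seedpod: (24 − 24.8125)² / 24.8125 = 0.0266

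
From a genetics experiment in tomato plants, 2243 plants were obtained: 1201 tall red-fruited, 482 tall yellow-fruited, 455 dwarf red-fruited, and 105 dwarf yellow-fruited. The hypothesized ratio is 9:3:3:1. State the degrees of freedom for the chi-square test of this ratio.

3

A goodness-of-fit test with 4 phenotype classes has df = 4 − 1 = 3.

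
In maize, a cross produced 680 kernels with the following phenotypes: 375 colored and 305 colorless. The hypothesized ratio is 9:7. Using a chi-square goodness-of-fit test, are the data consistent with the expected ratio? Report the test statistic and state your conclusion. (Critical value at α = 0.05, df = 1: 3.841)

0.336; consistent

Expected counts for N = 680 under a 9:7 ratio (total parts = 16):
  colored: 680 × 9/16 = 382.5
  colorless: 680 × 7/16 = 297.5
χ² = Σ (O − E)² / E
  colored: (375 − 382.5)² / 382.5 = 0.1471
  colorless: (305 − 297.5)² / 297.5 = 0.1891
χ² = 0.1471 + 0.1891 = 0.3362 ≈ 0.336
Degrees of freedom = 2 − 1 = 1; critical value at α = 0.05 is 3.841.
Since 0.336 < 3.841, we fail to reject the null hypothesis — the data are consistent with the 9:7 ratio.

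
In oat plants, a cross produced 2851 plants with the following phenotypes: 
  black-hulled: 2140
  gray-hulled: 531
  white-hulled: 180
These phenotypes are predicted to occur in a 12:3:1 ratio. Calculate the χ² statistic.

Total ratio parts = 16. Expected numbers out of 2851:
  black-hulled: 2851 × 12/16 = 2138.25
  gray-hulled: 2851 × 3/16 = 534.5625
  white-hulled: 2851 × 1/16 = 178.1875
χ² = Σ (O − E)² / E
  black-hulled: (2140 − 2138.25)² / 2138.25 = 0.0014
  gray-hulled: (531 − 534.5625)² / 534.5625 = 0.0237
  white-hulled: (180 − 178.1875)² / 178.1875 = 0.0184
χ² = 0.0014 + 0.0237 + 0.0184 = 0.0435 ≈ 0.044

0.044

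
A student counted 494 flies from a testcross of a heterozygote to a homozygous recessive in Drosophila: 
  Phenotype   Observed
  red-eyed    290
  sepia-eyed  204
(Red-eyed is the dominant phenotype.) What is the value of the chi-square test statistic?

A testcross of a heterozygote (Aa × aa) gives a 1:1 phenotypic ratio.
Expected counts for N = 494 under a 1:1 ratio (total parts = 2):
  red-eyed: 494 × 1/2 = 247
  sepia-eyed: 494 × 1/2 = 247
χ² = Σ (O − E)² / E
  red-eyed: (290 − 247)² / 247 = 7.4858
  sepia-eyed: (204 − 247)² / 247 = 7.4858
χ² = 7.4858 + 7.4858 = 14.9716 ≈ 14.972

14.972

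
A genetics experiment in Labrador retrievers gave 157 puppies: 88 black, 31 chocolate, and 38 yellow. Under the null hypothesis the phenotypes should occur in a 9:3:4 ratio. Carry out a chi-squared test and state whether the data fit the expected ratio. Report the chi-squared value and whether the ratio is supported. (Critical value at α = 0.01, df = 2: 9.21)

0.124; consistent

Under the 9:3:4 hypothesis (Σ ratio = 16, N = 157):
  black: 157 × 9/16 = 88.3125
  chocolate: 157 × 3/16 = 29.4375
  yellow: 157 × 4/16 = 39.25
χ² = Σ (O − E)² / E
  black: (88 − 88.3125)² / 88.3125 = 0.0011
  chocolate: (31 − 29.4375)² / 29.4375 = 0.0829
  yellow: (38 − 39.25)² / 39.25 = 0.0398
χ² = 0.0011 + 0.0829 + 0.0398 = 0.1238 ≈ 0.124
Degrees of freedom = 3 − 1 = 2; critical value at α = 0.01 is 9.21.
Since 0.124 < 9.21, we fail to reject the null hypothesis — the data are consistent with the 9:3:4 ratio.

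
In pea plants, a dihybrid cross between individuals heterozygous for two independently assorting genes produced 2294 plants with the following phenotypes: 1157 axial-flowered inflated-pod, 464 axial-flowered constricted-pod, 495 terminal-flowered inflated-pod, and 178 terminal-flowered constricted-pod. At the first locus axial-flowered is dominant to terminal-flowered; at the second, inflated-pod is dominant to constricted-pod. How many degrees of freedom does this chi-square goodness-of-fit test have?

A dihybrid F₂ with independent assortment and complete dominance at both loci gives a 9:3:3:1 phenotypic ratio.
A goodness-of-fit test with 4 phenotype classes has df = 4 − 1 = 3.

3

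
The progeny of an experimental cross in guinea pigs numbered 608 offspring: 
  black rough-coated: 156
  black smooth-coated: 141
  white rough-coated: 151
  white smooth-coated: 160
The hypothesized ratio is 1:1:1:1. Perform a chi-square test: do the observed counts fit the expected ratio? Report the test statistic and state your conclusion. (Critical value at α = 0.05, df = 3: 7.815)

1.329; consistent

Total ratio parts = 4. Expected numbers out of 608:
  black rough-coated: 608 × 1/4 = 152
  black smooth-coated: 608 × 1/4 = 152
  white rough-coated: 608 × 1/4 = 152
  white smooth-coated: 608 × 1/4 = 152
χ² = Σ (O − E)² / E
  black rough-coated: (156 − 152)² / 152 = 0.1053
  black smooth-coated: (141 − 152)² / 152 = 0.7961
  white rough-coated: (151 − 152)² / 152 = 0.0066
  white smooth-coated: (160 − 152)² / 152 = 0.4211
χ² = 0.1053 + 0.7961 + 0.0066 + 0.4211 = 1.3291 ≈ 1.329
Degrees of freedom = 4 − 1 = 3; critical value at α = 0.05 is 7.815.
Since 1.329 < 7.815, we fail to reject the null hypothesis — the data are consistent with the 1:1:1:1 ratio.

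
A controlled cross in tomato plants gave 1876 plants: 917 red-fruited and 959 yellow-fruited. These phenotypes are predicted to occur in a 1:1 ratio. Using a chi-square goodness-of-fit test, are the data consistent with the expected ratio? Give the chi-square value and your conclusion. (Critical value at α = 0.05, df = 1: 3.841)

Expected counts for N = 1876 under a 1:1 ratio (total parts = 2):
  red-fruited: 1876 × 1/2 = 938
  yellow-fruited: 1876 × 1/2 = 938
χ² = Σ (O − E)² / E
  red-fruited: (917 − 938)² / 938 = 0.4701
  yellow-fruited: (959 − 938)² / 938 = 0.4701
χ² = 0.4701 + 0.4701 = 0.9402 ≈ 0.940
Degrees of freedom = 2 − 1 = 1; critical value at α = 0.05 is 3.841.
Since 0.940 < 3.841, we fail to reject the null hypothesis — the data are consistent with the 1:1 ratio.

0.940; consistent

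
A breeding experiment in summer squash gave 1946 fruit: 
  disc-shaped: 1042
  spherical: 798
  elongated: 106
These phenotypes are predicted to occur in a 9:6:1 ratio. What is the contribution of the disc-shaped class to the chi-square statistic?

2.530

Total ratio parts = 16. Expected numbers out of 1946:
  disc-shaped: 1946 × 9/16 = 1094.625
  spherical: 1946 × 6/16 = 729.75
  elongated: 1946 × 1/16 = 121.625
Contribution of disc-shaped: (1042 − 1094.625)² / 1094.625 = 2.5300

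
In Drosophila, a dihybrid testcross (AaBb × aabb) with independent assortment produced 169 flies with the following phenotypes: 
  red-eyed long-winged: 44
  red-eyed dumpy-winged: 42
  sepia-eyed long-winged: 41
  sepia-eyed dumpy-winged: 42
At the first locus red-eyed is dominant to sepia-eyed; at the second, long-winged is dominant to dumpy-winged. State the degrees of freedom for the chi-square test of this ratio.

3

A dihybrid testcross with independent assortment gives a 1:1:1:1 ratio.
A goodness-of-fit test with 4 phenotype classes has df = 4 − 1 = 3.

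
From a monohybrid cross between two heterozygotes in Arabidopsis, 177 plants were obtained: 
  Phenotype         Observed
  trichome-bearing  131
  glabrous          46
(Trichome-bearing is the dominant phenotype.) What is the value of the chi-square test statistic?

For a monohybrid cross between heterozygotes with complete dominance, the expected phenotypic ratio is 3:1.
Under the 3:1 hypothesis (Σ ratio = 4, N = 177):
  trichome-bearing: 177 × 3/4 = 132.75
  glabrous: 177 × 1/4 = 44.25
χ² = Σ (O − E)² / E
  trichome-bearing: (131 − 132.75)² / 132.75 = 0.0231
  glabrous: (46 − 44.25)² / 44.25 = 0.0692
χ² = 0.0231 + 0.0692 = 0.0923 ≈ 0.092

0.092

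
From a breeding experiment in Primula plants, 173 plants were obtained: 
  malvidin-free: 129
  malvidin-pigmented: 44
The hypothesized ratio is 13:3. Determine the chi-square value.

Total ratio parts = 16. Expected numbers out of 173:
  malvidin-free: 173 × 13/16 = 140.5625
  malvidin-pigmented: 173 × 3/16 = 32.4375
χ² = Σ (O − E)² / E
  malvidin-free: (129 − 140.5625)² / 140.5625 = 0.9511
  malvidin-pigmented: (44 − 32.4375)² / 32.4375 = 4.1215
χ² = 0.9511 + 4.1215 = 5.0726 ≈ 5.073

5.073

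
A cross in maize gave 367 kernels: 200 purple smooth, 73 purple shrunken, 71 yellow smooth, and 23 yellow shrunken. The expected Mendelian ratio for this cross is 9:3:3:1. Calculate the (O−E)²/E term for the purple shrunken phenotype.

0.255

The 9:3:3:1 ratio has 16 parts, so with N = 367 the expected counts are:
  purple smooth: 367 × 9/16 = 206.4375
  purple shrunken: 367 × 3/16 = 68.8125
  yellow smooth: 367 × 3/16 = 68.8125
  yellow shrunken: 367 × 1/16 = 22.9375
Contribution of purple shrunken: (73 − 68.8125)² / 68.8125 = 0.2548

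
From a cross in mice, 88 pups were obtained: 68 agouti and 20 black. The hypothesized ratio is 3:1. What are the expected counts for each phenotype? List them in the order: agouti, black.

66, 22

Under the 3:1 hypothesis (Σ ratio = 4, N = 88):
  agouti: 88 × 3/4 = 66
  black: 88 × 1/4 = 22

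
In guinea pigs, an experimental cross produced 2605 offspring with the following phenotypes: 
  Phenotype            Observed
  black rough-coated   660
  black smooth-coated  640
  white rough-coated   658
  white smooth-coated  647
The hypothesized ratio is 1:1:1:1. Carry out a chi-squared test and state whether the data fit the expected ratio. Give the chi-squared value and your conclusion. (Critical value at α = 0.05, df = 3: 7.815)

Under the 1:1:1:1 hypothesis (Σ ratio = 4, N = 2605):
  black rough-coated: 2605 × 1/4 = 651.25
  black smooth-coated: 2605 × 1/4 = 651.25
  white rough-coated: 2605 × 1/4 = 651.25
  white smooth-coated: 2605 × 1/4 = 651.25
χ² = Σ (O − E)² / E
  black rough-coated: (660 − 651.25)² / 651.25 = 0.1176
  black smooth-coated: (640 − 651.25)² / 651.25 = 0.1943
  white rough-coated: (658 − 651.25)² / 651.25 = 0.0700
  white smooth-coated: (647 − 651.25)² / 651.25 = 0.0277
χ² = 0.1176 + 0.1943 + 0.0700 + 0.0277 = 0.4096 ≈ 0.410
Degrees of freedom = 4 − 1 = 3; critical value at α = 0.05 is 7.815.
Since 0.410 < 7.815, we fail to reject the null hypothesis — the data are consistent with the 1:1:1:1 ratio.

0.410; consistent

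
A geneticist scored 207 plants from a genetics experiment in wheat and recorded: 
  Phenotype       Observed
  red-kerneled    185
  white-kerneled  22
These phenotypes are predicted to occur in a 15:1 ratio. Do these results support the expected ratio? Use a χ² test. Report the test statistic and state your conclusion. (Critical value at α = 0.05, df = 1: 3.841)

6.771; not consistent

Expected counts for N = 207 under a 15:1 ratio (total parts = 16):
  red-kerneled: 207 × 15/16 = 194.0625
  white-kerneled: 207 × 1/16 = 12.9375
χ² = Σ (O − E)² / E
  red-kerneled: (185 − 194.0625)² / 194.0625 = 0.4232
  white-kerneled: (22 − 12.9375)² / 12.9375 = 6.3481
χ² = 0.4232 + 6.3481 = 6.7713 ≈ 6.771
Degrees of freedom = 2 − 1 = 1; critical value at α = 0.05 is 3.841.
Since 6.771 > 3.841, we reject the null hypothesis — the data do not fit the 15:1 ratio.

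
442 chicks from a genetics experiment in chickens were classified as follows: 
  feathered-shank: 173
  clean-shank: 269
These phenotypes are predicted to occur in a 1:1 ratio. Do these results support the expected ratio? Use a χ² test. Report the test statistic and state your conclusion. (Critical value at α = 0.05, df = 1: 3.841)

Total ratio parts = 2. Expected numbers out of 442:
  feathered-shank: 442 × 1/2 = 221
  clean-shank: 442 × 1/2 = 221
χ² = Σ (O − E)² / E
  feathered-shank: (173 − 221)² / 221 = 10.4253
  clean-shank: (269 − 221)² / 221 = 10.4253
χ² = 10.4253 + 10.4253 = 20.8506 ≈ 20.851
Degrees of freedom = 2 − 1 = 1; critical value at α = 0.05 is 3.841.
Since 20.851 > 3.841, we reject the null hypothesis — the data do not fit the 1:1 ratio.

20.851; not consistent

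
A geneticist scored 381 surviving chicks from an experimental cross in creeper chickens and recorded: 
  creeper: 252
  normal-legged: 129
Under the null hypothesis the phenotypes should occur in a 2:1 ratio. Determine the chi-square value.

0.047

The 2:1 ratio has 3 parts, so with N = 381 the expected counts are:
  creeper: 381 × 2/3 = 254
  normal-legged: 381 × 1/3 = 127
χ² = Σ (O − E)² / E
  creeper: (252 − 254)² / 254 = 0.0157
  normal-legged: (129 − 127)² / 127 = 0.0315
χ² = 0.0157 + 0.0315 = 0.0472 ≈ 0.047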